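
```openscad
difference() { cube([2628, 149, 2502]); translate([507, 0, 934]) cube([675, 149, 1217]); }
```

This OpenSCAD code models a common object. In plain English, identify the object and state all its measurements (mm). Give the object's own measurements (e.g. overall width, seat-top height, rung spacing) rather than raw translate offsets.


A wall 2628 mm long (x), 149 mm thick (y), 2502 mm tall, with a rectangular window opening cut through it. The opening is 675 mm wide and 1217 mm tall; its sill is at z = 934 mm and its near (−x) edge is 507 mm from the wall's −x end. The opening passes through the full wall thickness.


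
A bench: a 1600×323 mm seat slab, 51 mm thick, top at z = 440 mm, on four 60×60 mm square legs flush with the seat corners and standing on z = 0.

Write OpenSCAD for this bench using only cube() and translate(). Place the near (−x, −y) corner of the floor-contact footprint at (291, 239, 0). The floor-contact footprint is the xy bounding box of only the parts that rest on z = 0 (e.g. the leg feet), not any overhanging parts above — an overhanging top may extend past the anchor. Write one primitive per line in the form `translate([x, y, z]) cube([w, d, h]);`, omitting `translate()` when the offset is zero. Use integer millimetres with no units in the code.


// leg_h = 440 − 51 = 389
translate([291, 239, 389]) cube([1600, 323, 51]);
translate([291, 239, 0]) cube([60, 60, 389]);
translate([291, 502, 0]) cube([60, 60, 389]);
translate([1831, 239, 0]) cube([60, 60, 389]);
translate([1831, 502, 0]) cube([60, 60, 389]);


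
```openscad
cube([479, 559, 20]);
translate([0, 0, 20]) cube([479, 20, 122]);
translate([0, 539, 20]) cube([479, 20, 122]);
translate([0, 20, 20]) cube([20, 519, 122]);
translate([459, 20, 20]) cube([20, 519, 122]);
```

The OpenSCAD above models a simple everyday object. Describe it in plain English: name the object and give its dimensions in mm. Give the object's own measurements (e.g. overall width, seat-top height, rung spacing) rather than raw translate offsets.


An open-topped rectangular box: outside dimensions 479×559×142 mm, with a uniform wall and base thickness of 20 mm. The base is a full 479×559 slab on the floor; four walls sit on top of the base. The front and back walls (the −y and +y sides) span the full width; the two side walls fit between them.


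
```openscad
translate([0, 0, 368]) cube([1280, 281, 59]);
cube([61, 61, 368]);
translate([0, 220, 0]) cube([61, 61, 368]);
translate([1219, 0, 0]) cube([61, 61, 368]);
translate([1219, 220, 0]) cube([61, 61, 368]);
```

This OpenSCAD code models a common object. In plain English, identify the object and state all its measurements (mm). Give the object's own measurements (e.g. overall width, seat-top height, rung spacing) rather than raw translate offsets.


A bench: a 1280×281 mm seat slab, 59 mm thick, top at z = 427 mm, on four 61×61 mm square legs flush with the seat corners and standing on z = 0.


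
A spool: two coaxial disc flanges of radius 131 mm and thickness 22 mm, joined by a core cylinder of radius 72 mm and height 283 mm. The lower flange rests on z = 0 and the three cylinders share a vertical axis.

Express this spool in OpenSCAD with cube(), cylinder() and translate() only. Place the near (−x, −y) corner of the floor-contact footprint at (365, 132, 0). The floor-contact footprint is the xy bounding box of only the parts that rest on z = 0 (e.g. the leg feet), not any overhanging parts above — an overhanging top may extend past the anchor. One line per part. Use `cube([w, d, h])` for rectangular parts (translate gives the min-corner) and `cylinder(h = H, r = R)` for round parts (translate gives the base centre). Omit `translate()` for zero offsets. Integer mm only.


translate([496, 263, 0]) cylinder(h = 22, r = 131);
translate([496, 263, 22]) cylinder(h = 283, r = 72);
translate([496, 263, 305]) cylinder(h = 22, r = 131);


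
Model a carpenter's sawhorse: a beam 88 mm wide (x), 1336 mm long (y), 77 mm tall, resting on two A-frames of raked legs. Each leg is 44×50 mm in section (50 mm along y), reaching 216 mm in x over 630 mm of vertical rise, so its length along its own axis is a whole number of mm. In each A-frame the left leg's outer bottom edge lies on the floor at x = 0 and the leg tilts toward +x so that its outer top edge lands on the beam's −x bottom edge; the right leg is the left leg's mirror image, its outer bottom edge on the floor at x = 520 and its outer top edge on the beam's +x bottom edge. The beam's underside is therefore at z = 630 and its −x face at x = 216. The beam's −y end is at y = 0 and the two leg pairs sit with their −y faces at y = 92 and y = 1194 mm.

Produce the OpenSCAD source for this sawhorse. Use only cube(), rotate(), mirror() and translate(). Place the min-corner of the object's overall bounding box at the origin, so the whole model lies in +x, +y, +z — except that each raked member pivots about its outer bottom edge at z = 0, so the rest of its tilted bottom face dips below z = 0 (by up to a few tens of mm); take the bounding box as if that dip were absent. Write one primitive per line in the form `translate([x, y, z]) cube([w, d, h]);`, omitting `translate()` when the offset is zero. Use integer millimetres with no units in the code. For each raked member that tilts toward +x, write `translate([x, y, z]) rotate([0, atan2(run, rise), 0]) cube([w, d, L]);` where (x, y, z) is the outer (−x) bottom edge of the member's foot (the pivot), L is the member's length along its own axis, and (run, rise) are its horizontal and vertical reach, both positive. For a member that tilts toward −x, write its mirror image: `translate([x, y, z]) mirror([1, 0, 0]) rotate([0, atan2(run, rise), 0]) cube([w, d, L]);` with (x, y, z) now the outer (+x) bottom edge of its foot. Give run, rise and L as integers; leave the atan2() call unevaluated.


translate([216, 0, 630]) cube([88, 1336, 77]);
translate([0, 92, 0]) rotate([0, atan2(216, 630), 0]) cube([44, 50, 666]);
translate([520, 92, 0]) mirror([1, 0, 0]) rotate([0, atan2(216, 630), 0]) cube([44, 50, 666]);
translate([0, 1194, 0]) rotate([0, atan2(216, 630), 0]) cube([44, 50, 666]);
translate([520, 1194, 0]) mirror([1, 0, 0]) rotate([0, atan2(216, 630), 0]) cube([44, 50, 666]);


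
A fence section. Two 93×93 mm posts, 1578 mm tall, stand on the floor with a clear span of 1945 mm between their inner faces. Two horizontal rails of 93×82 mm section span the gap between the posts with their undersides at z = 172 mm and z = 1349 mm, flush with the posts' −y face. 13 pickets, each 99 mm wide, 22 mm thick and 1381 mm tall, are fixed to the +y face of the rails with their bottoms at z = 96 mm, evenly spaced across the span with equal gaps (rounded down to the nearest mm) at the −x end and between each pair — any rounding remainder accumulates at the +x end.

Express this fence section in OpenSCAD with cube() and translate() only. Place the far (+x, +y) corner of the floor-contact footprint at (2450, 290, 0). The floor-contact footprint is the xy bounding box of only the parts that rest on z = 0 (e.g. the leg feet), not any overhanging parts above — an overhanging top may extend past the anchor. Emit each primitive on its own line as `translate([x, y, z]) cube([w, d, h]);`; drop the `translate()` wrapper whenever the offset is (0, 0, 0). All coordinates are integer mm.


translate([319, 197, 0]) cube([93, 93, 1578]);
translate([2357, 197, 0]) cube([93, 93, 1578]);
translate([412, 197, 172]) cube([1945, 93, 82]);
translate([412, 197, 1349]) cube([1945, 93, 82]);
translate([459, 290, 96]) cube([99, 22, 1381]);
translate([605, 290, 96]) cube([99, 22, 1381]);
translate([751, 290, 96]) cube([99, 22, 1381]);
translate([897, 290, 96]) cube([99, 22, 1381]);
translate([1043, 290, 96]) cube([99, 22, 1381]);
translate([1189, 290, 96]) cube([99, 22, 1381]);
translate([1335, 290, 96]) cube([99, 22, 1381]);
translate([1481, 290, 96]) cube([99, 22, 1381]);
translate([1627, 290, 96]) cube([99, 22, 1381]);
translate([1773, 290, 96]) cube([99, 22, 1381]);
translate([1919, 290, 96]) cube([99, 22, 1381]);
translate([2065, 290, 96]) cube([99, 22, 1381]);
translate([2211, 290, 96]) cube([99, 22, 1381]);


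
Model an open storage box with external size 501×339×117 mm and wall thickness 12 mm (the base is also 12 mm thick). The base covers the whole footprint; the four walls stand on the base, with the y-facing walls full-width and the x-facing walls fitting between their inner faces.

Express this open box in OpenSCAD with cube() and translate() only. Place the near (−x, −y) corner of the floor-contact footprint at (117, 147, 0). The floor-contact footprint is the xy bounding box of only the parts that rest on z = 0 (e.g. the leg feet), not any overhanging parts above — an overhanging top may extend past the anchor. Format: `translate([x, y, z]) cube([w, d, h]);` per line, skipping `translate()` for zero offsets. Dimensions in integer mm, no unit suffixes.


translate([117, 147, 0]) cube([501, 339, 12]);
translate([117, 147, 12]) cube([501, 12, 105]);
translate([117, 474, 12]) cube([501, 12, 105]);
translate([117, 159, 12]) cube([12, 315, 105]);
translate([606, 159, 12]) cube([12, 315, 105]);


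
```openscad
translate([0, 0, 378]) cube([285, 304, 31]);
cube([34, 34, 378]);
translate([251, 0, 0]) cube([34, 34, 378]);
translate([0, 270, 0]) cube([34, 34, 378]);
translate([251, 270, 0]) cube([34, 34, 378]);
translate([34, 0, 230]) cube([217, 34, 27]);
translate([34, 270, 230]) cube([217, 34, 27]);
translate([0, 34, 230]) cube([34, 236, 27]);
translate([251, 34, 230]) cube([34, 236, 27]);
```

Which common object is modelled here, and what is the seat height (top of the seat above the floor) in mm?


A stool. The seat height is 409 mm.

A 285×304×31 slab at z = 378 on four corner posts — a stool. The seat top is 378 + 31 = 409 mm.


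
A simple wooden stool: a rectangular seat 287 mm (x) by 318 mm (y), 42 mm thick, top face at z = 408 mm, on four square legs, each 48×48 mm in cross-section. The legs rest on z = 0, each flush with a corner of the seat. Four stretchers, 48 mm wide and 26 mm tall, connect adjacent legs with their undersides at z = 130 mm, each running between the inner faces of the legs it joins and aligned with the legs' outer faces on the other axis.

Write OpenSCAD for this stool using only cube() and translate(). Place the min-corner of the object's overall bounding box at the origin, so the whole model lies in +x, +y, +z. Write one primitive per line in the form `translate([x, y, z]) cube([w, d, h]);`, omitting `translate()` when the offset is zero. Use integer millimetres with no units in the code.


translate([0, 0, 366]) cube([287, 318, 42]);
cube([48, 48, 366]);
translate([239, 0, 0]) cube([48, 48, 366]);
translate([0, 270, 0]) cube([48, 48, 366]);
translate([239, 270, 0]) cube([48, 48, 366]);
translate([48, 0, 130]) cube([191, 48, 26]);
translate([48, 270, 130]) cube([191, 48, 26]);
translate([0, 48, 130]) cube([48, 222, 26]);
translate([239, 48, 130]) cube([48, 222, 26]);


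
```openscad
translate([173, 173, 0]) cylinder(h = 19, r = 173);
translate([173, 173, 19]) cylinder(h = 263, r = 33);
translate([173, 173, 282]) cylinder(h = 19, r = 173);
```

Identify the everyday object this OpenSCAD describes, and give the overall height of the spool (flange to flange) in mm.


A spool. The overall height is 301 mm.

Three coaxial cylinders, large–small–large — a spool. Two 19 mm flanges and a 263 mm core give 19 + 263 + 19 = 301 mm.


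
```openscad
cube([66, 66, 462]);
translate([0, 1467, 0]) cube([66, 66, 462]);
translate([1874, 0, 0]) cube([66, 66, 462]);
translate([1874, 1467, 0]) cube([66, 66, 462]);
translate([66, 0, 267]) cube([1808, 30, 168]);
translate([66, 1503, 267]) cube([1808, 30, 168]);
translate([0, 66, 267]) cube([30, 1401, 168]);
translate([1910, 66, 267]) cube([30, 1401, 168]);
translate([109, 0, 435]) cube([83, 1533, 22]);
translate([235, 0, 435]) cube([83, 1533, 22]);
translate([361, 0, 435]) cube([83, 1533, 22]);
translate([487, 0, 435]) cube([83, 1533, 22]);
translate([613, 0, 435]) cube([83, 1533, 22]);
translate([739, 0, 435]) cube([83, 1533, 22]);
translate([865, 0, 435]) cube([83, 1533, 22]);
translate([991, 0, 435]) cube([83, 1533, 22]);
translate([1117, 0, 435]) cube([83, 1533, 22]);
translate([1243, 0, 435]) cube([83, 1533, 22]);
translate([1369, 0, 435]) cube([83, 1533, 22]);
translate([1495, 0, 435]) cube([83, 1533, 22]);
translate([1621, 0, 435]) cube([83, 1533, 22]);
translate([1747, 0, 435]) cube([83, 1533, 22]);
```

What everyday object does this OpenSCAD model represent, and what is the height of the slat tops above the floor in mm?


A bed frame. The slat-top height is 457 mm.

Four posts, four rails, and a row of slats — a bed frame. Slats sit on the rails at z = 267 + 168 = 435; with slat thickness 22, the top is 457 mm.


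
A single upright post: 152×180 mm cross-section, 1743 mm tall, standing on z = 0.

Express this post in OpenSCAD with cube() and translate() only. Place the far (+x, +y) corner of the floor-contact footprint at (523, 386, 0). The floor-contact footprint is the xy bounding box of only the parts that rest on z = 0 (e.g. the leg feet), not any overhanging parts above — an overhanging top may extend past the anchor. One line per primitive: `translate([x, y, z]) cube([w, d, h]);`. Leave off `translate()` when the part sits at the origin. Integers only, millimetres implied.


translate([371, 206, 0]) cube([152, 180, 1743]);


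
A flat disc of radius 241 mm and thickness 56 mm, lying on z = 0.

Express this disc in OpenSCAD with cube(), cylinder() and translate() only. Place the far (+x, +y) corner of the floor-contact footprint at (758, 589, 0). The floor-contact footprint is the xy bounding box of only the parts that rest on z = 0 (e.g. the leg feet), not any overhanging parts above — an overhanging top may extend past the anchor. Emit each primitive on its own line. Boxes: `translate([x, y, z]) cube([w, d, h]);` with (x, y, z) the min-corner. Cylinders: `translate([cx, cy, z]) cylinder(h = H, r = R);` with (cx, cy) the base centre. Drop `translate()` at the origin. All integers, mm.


translate([517, 348, 0]) cylinder(h = 56, r = 241);


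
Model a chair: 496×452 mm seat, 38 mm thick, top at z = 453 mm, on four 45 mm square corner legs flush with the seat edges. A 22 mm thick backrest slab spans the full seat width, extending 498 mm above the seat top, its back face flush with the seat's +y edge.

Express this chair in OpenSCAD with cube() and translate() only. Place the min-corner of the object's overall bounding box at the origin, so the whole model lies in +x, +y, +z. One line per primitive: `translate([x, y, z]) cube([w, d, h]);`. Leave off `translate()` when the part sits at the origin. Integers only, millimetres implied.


// leg_h = 453 - 38 = 415
translate([0, 0, 415]) cube([496, 452, 38]);
cube([45, 45, 415]);
translate([451, 0, 0]) cube([45, 45, 415]);
translate([0, 407, 0]) cube([45, 45, 415]);
translate([451, 407, 0]) cube([45, 45, 415]);
translate([0, 430, 453]) cube([496, 22, 498]);


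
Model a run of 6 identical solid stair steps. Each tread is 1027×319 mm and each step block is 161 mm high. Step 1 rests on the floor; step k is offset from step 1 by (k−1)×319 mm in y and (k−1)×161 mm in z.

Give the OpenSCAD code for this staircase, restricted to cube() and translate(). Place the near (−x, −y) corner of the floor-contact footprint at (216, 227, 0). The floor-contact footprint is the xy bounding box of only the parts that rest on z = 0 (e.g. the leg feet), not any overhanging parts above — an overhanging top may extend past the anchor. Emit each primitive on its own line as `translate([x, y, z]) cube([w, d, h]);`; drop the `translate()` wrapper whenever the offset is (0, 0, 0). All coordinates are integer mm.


translate([216, 227, 0]) cube([1027, 319, 161]);
translate([216, 546, 161]) cube([1027, 319, 161]);
translate([216, 865, 322]) cube([1027, 319, 161]);
translate([216, 1184, 483]) cube([1027, 319, 161]);
translate([216, 1503, 644]) cube([1027, 319, 161]);
translate([216, 1822, 805]) cube([1027, 319, 161]);


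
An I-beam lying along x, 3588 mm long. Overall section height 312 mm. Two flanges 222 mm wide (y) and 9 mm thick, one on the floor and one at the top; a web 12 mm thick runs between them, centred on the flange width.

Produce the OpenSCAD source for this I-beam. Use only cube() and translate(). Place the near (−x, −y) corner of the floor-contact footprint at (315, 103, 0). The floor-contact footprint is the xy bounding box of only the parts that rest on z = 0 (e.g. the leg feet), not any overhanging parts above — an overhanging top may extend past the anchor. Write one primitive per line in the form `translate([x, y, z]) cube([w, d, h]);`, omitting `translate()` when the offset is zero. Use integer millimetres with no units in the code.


translate([315, 103, 0]) cube([3588, 222, 9]);
translate([315, 208, 9]) cube([3588, 12, 294]);
translate([315, 103, 303]) cube([3588, 222, 9]);


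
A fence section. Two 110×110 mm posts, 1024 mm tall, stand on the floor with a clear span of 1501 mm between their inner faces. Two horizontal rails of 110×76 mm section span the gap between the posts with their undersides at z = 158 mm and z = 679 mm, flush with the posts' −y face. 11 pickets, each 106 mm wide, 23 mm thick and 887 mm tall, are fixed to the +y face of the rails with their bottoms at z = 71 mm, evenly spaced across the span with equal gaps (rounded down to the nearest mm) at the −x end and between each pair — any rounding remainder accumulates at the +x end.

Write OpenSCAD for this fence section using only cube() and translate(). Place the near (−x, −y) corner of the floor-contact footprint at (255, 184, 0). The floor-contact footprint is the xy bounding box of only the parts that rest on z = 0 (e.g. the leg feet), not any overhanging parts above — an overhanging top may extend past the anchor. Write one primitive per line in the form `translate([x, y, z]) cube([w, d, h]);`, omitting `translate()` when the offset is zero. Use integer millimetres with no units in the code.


translate([255, 184, 0]) cube([110, 110, 1024]);
translate([1866, 184, 0]) cube([110, 110, 1024]);
translate([365, 184, 158]) cube([1501, 110, 76]);
translate([365, 184, 679]) cube([1501, 110, 76]);
translate([392, 294, 71]) cube([106, 23, 887]);
translate([525, 294, 71]) cube([106, 23, 887]);
translate([658, 294, 71]) cube([106, 23, 887]);
translate([791, 294, 71]) cube([106, 23, 887]);
translate([924, 294, 71]) cube([106, 23, 887]);
translate([1057, 294, 71]) cube([106, 23, 887]);
translate([1190, 294, 71]) cube([106, 23, 887]);
translate([1323, 294, 71]) cube([106, 23, 887]);
translate([1456, 294, 71]) cube([106, 23, 887]);
translate([1589, 294, 71]) cube([106, 23, 887]);
translate([1722, 294, 71]) cube([106, 23, 887]);


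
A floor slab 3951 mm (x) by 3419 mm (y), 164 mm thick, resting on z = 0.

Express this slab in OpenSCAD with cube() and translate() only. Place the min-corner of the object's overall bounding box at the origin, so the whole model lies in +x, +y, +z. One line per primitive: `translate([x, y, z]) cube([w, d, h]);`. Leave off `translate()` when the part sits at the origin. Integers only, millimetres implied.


cube([3951, 3419, 164]);


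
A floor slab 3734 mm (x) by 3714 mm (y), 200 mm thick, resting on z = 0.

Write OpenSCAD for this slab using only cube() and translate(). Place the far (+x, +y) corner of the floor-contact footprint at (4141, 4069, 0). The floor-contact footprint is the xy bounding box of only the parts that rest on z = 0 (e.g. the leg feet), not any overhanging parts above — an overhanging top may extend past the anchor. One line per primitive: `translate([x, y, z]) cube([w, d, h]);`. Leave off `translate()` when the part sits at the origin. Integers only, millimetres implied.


translate([407, 355, 0]) cube([3734, 3714, 200]);


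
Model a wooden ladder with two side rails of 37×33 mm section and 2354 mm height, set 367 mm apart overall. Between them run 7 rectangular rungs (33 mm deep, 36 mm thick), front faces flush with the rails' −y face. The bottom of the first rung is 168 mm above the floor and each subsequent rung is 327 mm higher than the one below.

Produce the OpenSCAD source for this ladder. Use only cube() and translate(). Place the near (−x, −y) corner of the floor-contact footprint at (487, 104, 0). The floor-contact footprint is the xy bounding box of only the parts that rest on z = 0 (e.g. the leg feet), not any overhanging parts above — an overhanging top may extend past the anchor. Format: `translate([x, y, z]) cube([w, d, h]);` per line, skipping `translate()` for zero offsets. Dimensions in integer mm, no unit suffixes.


translate([487, 104, 0]) cube([37, 33, 2354]);
translate([817, 104, 0]) cube([37, 33, 2354]);
translate([524, 104, 168]) cube([293, 33, 36]);
translate([524, 104, 495]) cube([293, 33, 36]);
translate([524, 104, 822]) cube([293, 33, 36]);
translate([524, 104, 1149]) cube([293, 33, 36]);
translate([524, 104, 1476]) cube([293, 33, 36]);
translate([524, 104, 1803]) cube([293, 33, 36]);
translate([524, 104, 2130]) cube([293, 33, 36]);


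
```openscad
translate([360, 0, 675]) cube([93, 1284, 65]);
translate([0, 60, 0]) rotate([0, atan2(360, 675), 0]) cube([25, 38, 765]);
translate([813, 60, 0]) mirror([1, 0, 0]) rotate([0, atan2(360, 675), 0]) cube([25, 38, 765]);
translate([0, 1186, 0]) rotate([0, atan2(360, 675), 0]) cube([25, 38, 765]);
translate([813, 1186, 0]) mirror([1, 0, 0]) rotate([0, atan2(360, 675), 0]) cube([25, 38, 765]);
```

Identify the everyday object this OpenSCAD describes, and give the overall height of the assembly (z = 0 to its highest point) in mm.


A sawhorse. The overall height is 740 mm.

A beam across two mirrored pairs of raked legs — a sawhorse. The beam's underside is at z = 675 (matching the legs' vertical rise in atan2(360, 675)) and the beam is 65 mm tall, so its top is at 675 + 65 = 740 mm. The raked legs top out at the beam's underside, so that is the highest point.


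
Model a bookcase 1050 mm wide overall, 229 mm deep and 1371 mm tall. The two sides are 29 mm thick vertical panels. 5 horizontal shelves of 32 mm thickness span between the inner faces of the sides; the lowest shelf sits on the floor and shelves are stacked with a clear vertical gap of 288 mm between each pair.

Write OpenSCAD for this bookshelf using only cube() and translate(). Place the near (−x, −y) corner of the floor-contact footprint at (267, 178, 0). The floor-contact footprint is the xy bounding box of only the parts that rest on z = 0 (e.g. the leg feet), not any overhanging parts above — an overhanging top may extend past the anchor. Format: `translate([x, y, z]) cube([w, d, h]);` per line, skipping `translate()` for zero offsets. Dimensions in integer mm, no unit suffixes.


translate([267, 178, 0]) cube([29, 229, 1371]);
translate([1288, 178, 0]) cube([29, 229, 1371]);
translate([296, 178, 0]) cube([992, 229, 32]);
translate([296, 178, 320]) cube([992, 229, 32]);
translate([296, 178, 640]) cube([992, 229, 32]);
translate([296, 178, 960]) cube([992, 229, 32]);
translate([296, 178, 1280]) cube([992, 229, 32]);


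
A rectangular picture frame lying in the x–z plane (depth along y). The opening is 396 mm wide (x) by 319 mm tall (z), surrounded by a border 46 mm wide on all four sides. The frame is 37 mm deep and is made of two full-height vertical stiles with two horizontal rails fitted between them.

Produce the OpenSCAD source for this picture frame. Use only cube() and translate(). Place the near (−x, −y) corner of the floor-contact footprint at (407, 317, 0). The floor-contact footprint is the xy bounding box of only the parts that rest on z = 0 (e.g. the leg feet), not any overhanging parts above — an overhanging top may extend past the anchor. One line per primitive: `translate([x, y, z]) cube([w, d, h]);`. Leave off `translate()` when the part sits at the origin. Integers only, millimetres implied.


translate([407, 317, 0]) cube([46, 37, 411]);
translate([849, 317, 0]) cube([46, 37, 411]);
translate([453, 317, 0]) cube([396, 37, 46]);
translate([453, 317, 365]) cube([396, 37, 46]);


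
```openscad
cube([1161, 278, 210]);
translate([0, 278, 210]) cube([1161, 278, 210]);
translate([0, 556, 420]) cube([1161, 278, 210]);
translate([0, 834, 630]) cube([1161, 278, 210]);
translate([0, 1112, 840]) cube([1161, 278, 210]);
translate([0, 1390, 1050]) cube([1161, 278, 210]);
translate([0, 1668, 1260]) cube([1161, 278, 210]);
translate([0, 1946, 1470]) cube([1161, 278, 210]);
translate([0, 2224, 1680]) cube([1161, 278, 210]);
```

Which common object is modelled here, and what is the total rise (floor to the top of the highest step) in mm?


A staircase. The total rise is 1890 mm.

9 identical blocks, each offset up and back from the previous — a staircase. Each step is 210 mm tall and there are 9 of them, so the total rise is 9 × 210 = 1890 mm.


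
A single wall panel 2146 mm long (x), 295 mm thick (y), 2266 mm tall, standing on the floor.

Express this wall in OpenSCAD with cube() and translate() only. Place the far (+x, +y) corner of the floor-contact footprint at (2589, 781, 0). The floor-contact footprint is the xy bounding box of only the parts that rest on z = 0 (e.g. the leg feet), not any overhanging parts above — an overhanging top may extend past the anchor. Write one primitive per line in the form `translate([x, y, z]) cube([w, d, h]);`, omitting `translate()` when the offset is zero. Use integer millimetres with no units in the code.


translate([443, 486, 0]) cube([2146, 295, 2266]);


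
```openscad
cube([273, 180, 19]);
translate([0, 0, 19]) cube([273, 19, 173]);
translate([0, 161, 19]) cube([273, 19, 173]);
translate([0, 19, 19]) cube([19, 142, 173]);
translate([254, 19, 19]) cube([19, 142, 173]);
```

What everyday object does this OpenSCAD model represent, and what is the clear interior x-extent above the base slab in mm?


An open box. The internal width is 235 mm.

A 273×180 base slab with four walls standing on it — an open box. The base is 273 mm wide and the walls are 19 mm thick, so the internal width is 273 − 2 × 19 = 235 mm.


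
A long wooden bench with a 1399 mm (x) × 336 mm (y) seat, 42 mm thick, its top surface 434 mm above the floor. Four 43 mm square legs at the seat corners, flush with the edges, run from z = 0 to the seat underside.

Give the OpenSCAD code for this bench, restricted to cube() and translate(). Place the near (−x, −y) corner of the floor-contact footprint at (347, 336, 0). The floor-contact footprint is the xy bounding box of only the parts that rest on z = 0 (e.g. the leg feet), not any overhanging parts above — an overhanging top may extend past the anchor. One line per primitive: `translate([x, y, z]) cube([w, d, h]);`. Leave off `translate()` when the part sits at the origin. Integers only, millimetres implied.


translate([347, 336, 392]) cube([1399, 336, 42]);
translate([347, 336, 0]) cube([43, 43, 392]);
translate([347, 629, 0]) cube([43, 43, 392]);
translate([1703, 336, 0]) cube([43, 43, 392]);
translate([1703, 629, 0]) cube([43, 43, 392]);


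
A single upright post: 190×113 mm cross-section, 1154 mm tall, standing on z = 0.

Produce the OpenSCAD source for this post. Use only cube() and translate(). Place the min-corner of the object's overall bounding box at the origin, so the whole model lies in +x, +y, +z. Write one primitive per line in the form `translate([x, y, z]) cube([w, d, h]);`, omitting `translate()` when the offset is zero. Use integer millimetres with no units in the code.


cube([190, 113, 1154]);


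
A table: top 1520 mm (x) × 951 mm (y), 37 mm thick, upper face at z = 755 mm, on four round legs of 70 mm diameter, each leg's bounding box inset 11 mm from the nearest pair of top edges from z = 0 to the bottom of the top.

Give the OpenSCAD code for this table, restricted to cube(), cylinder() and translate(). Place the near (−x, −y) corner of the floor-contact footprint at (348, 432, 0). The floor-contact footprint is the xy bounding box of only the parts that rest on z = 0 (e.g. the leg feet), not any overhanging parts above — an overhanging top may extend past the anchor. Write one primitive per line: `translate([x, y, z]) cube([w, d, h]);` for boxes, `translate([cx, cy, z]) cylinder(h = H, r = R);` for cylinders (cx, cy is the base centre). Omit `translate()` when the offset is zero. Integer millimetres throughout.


// leg_h = 755 - 37 = 718
translate([337, 421, 718]) cube([1520, 951, 37]);
translate([383, 467, 0]) cylinder(h = 718, r = 35);
translate([1811, 467, 0]) cylinder(h = 718, r = 35);
translate([383, 1326, 0]) cylinder(h = 718, r = 35);
translate([1811, 1326, 0]) cylinder(h = 718, r = 35);


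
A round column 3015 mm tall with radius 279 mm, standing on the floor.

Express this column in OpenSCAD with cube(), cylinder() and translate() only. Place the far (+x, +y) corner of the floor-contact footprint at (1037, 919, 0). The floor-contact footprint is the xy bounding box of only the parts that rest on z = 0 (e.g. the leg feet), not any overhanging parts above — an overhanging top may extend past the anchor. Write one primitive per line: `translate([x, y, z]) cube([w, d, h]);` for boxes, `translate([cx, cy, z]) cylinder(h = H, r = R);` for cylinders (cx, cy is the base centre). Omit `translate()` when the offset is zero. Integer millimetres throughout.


translate([758, 640, 0]) cylinder(h = 3015, r = 279);


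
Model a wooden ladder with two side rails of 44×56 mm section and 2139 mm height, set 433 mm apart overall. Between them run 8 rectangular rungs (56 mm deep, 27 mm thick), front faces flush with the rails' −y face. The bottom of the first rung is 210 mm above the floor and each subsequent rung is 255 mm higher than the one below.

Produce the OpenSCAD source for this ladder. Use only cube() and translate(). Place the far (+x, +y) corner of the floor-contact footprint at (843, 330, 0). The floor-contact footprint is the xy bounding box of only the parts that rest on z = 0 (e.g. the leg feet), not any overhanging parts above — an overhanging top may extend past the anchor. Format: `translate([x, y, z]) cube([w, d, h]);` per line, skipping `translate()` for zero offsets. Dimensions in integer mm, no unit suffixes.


// rung span = 433 - 2*44 = 345
// rung[k] z = 210 + k*255
translate([410, 274, 0]) cube([44, 56, 2139]);
translate([799, 274, 0]) cube([44, 56, 2139]);
translate([454, 274, 210]) cube([345, 56, 27]);
translate([454, 274, 465]) cube([345, 56, 27]);
translate([454, 274, 720]) cube([345, 56, 27]);
translate([454, 274, 975]) cube([345, 56, 27]);
translate([454, 274, 1230]) cube([345, 56, 27]);
translate([454, 274, 1485]) cube([345, 56, 27]);
translate([454, 274, 1740]) cube([345, 56, 27]);
translate([454, 274, 1995]) cube([345, 56, 27]);


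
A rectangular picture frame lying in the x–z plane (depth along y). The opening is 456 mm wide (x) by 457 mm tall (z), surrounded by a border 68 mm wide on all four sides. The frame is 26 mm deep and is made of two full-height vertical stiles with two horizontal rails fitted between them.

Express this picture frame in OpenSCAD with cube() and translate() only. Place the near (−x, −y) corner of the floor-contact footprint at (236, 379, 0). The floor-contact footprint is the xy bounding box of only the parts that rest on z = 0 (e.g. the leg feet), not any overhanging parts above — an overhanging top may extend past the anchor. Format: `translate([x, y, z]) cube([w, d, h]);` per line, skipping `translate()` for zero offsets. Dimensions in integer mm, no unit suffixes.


translate([236, 379, 0]) cube([68, 26, 593]);
translate([760, 379, 0]) cube([68, 26, 593]);
translate([304, 379, 0]) cube([456, 26, 68]);
translate([304, 379, 525]) cube([456, 26, 68]);


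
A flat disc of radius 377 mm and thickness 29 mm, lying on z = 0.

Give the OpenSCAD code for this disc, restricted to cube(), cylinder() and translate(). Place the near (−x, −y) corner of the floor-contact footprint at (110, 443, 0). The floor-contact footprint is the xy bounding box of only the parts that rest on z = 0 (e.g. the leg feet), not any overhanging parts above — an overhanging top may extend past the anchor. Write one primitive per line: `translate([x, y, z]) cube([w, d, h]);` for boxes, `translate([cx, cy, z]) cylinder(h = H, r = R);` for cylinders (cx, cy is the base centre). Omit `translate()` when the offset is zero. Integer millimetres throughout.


translate([487, 820, 0]) cylinder(h = 29, r = 377);


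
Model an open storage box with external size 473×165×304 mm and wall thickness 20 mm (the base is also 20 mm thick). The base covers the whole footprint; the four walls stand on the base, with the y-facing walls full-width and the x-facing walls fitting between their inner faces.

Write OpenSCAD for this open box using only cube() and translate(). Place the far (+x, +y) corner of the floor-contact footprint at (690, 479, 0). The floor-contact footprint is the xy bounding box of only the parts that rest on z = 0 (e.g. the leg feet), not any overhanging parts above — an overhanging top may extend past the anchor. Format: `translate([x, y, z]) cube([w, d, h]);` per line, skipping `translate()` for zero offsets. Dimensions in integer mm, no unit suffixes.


translate([217, 314, 0]) cube([473, 165, 20]);
translate([217, 314, 20]) cube([473, 20, 284]);
translate([217, 459, 20]) cube([473, 20, 284]);
translate([217, 334, 20]) cube([20, 125, 284]);
translate([670, 334, 20]) cube([20, 125, 284]);


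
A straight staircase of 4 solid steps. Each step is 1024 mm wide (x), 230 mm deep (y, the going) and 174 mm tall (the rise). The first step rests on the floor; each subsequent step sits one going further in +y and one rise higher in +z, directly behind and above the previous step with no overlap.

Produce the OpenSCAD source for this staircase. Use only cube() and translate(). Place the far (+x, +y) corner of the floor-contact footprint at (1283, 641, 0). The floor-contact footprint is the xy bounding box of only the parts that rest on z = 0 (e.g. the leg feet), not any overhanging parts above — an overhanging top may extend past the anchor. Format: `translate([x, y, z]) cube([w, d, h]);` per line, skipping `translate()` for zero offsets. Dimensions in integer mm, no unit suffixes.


translate([259, 411, 0]) cube([1024, 230, 174]);
translate([259, 641, 174]) cube([1024, 230, 174]);
translate([259, 871, 348]) cube([1024, 230, 174]);
translate([259, 1101, 522]) cube([1024, 230, 174]);


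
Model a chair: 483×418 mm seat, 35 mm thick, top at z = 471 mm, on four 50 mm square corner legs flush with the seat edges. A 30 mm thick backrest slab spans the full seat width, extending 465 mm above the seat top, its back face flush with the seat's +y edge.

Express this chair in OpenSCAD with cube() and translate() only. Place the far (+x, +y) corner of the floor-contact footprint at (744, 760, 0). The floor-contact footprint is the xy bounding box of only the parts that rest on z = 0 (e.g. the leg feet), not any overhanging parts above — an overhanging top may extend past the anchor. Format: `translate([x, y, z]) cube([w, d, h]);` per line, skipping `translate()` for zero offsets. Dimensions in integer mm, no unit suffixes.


translate([261, 342, 436]) cube([483, 418, 35]);
translate([261, 342, 0]) cube([50, 50, 436]);
translate([694, 342, 0]) cube([50, 50, 436]);
translate([261, 710, 0]) cube([50, 50, 436]);
translate([694, 710, 0]) cube([50, 50, 436]);
translate([261, 730, 471]) cube([483, 30, 465]);


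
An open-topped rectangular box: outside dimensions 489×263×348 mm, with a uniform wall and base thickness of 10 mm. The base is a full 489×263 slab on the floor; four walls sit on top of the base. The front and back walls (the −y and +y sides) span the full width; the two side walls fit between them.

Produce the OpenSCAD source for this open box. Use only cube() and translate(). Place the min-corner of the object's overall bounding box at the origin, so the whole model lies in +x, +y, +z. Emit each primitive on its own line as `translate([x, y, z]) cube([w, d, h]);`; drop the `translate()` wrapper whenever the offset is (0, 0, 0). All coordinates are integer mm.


cube([489, 263, 10]);
translate([0, 0, 10]) cube([489, 10, 338]);
translate([0, 253, 10]) cube([489, 10, 338]);
translate([0, 10, 10]) cube([10, 243, 338]);
translate([479, 10, 10]) cube([10, 243, 338]);


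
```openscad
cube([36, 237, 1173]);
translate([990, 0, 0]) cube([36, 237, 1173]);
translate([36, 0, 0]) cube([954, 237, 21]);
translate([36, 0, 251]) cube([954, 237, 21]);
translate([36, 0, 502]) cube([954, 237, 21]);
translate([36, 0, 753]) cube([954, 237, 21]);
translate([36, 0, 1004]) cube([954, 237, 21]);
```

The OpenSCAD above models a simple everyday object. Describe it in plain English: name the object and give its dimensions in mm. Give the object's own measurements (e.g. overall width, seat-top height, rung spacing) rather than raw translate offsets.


An open bookshelf. Two side panels, each 36 mm thick, 237 mm deep and 1173 mm tall, stand 1026 mm apart (outside-to-outside). Between them sit 5 shelves, each 21 mm thick and 237 mm deep, spanning the full gap between the sides. The bottom shelf rests on the floor (its underside at z = 0) and the clear gap between one shelf's top and the next shelf's underside is 230 mm.


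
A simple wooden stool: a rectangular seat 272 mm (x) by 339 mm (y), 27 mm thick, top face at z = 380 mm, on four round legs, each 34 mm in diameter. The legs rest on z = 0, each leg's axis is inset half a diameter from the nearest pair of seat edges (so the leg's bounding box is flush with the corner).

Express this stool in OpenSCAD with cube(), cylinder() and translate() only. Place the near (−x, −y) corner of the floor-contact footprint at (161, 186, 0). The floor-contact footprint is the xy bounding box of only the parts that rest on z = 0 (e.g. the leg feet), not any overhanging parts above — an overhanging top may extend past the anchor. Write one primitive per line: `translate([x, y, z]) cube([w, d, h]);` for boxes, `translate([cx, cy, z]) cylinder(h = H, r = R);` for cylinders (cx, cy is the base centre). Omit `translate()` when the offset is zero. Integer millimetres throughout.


// leg_h = 380 - 27 = 353
translate([161, 186, 353]) cube([272, 339, 27]);
translate([178, 203, 0]) cylinder(h = 353, r = 17);
translate([416, 203, 0]) cylinder(h = 353, r = 17);
translate([178, 508, 0]) cylinder(h = 353, r = 17);
translate([416, 508, 0]) cylinder(h = 353, r = 17);


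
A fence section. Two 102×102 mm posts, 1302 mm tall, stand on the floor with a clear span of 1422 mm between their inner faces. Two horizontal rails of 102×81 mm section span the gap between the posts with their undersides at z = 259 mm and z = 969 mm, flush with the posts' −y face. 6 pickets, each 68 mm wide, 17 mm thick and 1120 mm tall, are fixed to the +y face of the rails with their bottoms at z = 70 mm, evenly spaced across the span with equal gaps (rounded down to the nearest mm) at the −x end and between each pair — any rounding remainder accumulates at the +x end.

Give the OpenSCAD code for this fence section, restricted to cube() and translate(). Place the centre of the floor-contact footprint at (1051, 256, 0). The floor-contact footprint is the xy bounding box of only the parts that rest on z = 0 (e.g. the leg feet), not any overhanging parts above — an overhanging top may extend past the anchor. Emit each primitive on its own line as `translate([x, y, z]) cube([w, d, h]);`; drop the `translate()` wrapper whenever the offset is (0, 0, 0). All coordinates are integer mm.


translate([238, 205, 0]) cube([102, 102, 1302]);
translate([1762, 205, 0]) cube([102, 102, 1302]);
translate([340, 205, 259]) cube([1422, 102, 81]);
translate([340, 205, 969]) cube([1422, 102, 81]);
translate([484, 307, 70]) cube([68, 17, 1120]);
translate([696, 307, 70]) cube([68, 17, 1120]);
translate([908, 307, 70]) cube([68, 17, 1120]);
translate([1120, 307, 70]) cube([68, 17, 1120]);
translate([1332, 307, 70]) cube([68, 17, 1120]);
translate([1544, 307, 70]) cube([68, 17, 1120]);
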